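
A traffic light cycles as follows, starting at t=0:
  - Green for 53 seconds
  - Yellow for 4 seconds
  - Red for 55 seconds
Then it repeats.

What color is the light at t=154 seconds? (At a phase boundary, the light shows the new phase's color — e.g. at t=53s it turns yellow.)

Answer: green

Derivation:
Cycle length = 53 + 4 + 55 = 112s
t = 154, phase_t = 154 mod 112 = 42
42 < 53 (green end) → GREEN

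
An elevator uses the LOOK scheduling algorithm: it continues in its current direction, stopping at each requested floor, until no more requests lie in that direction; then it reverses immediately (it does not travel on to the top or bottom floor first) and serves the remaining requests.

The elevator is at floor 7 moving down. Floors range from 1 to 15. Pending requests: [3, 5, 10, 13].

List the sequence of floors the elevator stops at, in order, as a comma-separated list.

Answer: 5, 3, 10, 13

Derivation:
Current: 7, moving DOWN
Serve below first (descending): [5, 3]
Then reverse, serve above (ascending): [10, 13]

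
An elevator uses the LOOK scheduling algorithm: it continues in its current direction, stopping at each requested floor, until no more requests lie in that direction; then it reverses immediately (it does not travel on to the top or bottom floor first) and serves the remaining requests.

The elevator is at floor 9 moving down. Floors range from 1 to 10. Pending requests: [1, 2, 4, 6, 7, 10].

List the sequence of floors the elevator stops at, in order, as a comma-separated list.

Current: 9, moving DOWN
Serve below first (descending): [7, 6, 4, 2, 1]
Then reverse, serve above (ascending): [10]

Answer: 7, 6, 4, 2, 1, 10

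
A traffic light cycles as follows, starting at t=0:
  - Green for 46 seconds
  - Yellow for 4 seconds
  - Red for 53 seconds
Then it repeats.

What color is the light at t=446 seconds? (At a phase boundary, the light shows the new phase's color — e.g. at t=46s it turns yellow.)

Cycle length = 46 + 4 + 53 = 103s
t = 446, phase_t = 446 mod 103 = 34
34 < 46 (green end) → GREEN

Answer: green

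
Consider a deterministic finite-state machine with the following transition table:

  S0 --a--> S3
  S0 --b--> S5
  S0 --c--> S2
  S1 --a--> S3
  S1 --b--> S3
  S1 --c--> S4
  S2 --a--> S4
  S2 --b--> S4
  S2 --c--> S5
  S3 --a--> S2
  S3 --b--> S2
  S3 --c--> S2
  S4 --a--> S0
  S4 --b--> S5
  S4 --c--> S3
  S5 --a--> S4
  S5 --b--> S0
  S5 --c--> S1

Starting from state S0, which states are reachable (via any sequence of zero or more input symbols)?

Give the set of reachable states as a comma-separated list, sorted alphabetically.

BFS from S0:
  visit S0: S0--a-->S3 (new), S0--b-->S5 (new), S0--c-->S2 (new)
  visit S3: S3--a-->S2 (seen), S3--b-->S2 (seen), S3--c-->S2 (seen)
  visit S5: S5--a-->S4 (new), S5--b-->S0 (seen), S5--c-->S1 (new)
  visit S2: S2--a-->S4 (seen), S2--b-->S4 (seen), S2--c-->S5 (seen)
  visit S4: S4--a-->S0 (seen), S4--b-->S5 (seen), S4--c-->S3 (seen)
  visit S1: S1--a-->S3 (seen), S1--b-->S3 (seen), S1--c-->S4 (seen)

Answer: S0, S1, S2, S3, S4, S5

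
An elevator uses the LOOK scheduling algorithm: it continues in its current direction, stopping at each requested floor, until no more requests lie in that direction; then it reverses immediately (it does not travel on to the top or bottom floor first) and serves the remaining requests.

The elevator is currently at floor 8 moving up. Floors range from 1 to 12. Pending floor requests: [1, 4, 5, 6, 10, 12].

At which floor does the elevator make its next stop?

Current floor: 8, direction: up
Requests above: [10, 12]
Requests below: [1, 4, 5, 6]
Moving up and requests lie above → nearest above is min([10, 12]) = 10

Answer: 10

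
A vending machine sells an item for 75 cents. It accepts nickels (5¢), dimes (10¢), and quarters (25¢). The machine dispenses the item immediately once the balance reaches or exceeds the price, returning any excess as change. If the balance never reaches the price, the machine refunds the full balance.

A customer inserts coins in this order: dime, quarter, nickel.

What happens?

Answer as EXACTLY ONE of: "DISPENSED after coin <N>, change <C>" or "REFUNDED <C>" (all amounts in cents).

Price: 75¢
Coin 1 (dime, 10¢): balance = 10¢
Coin 2 (quarter, 25¢): balance = 35¢
Coin 3 (nickel, 5¢): balance = 40¢
All coins inserted, balance 40¢ < price 75¢ → REFUND 40¢

Answer: REFUNDED 40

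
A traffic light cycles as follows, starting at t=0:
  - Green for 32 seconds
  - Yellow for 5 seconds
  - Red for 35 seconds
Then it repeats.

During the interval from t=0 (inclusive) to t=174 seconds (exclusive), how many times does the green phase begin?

Answer: 3

Derivation:
Cycle = 32+5+35 = 72s
green phase starts at t = k*72 + 0 for k=0,1,2,...
Need k*72+0 < 174 → k < 2.417
k ∈ {0, ..., 2} → 3 starts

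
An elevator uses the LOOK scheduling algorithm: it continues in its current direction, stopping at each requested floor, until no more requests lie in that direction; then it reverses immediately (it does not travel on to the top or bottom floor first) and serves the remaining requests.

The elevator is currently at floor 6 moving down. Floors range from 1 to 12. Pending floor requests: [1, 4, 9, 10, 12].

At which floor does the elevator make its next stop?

Current floor: 6, direction: down
Requests above: [9, 10, 12]
Requests below: [1, 4]
Moving down and requests lie below → nearest below is max([1, 4]) = 4

Answer: 4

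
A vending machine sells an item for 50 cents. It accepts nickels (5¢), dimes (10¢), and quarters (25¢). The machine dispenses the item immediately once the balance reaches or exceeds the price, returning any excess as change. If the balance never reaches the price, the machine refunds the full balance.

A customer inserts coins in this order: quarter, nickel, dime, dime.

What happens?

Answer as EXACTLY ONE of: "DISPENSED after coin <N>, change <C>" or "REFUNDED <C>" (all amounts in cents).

Price: 50¢
Coin 1 (quarter, 25¢): balance = 25¢
Coin 2 (nickel, 5¢): balance = 30¢
Coin 3 (dime, 10¢): balance = 40¢
Coin 4 (dime, 10¢): balance = 50¢
  → balance >= price → DISPENSE, change = 50 - 50 = 0¢

Answer: DISPENSED after coin 4, change 0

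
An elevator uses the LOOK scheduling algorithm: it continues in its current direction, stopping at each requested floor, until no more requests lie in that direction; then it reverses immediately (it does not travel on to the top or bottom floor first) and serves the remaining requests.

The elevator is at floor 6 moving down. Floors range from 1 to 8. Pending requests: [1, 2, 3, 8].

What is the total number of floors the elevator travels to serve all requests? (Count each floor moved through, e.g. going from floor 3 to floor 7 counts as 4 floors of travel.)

Answer: 12

Derivation:
Start at floor 6 moving down, LOOK stop order: [3, 2, 1, 8]
  6 → 3: |3-6| = 3, total = 3
  3 → 2: |2-3| = 1, total = 4
  2 → 1: |1-2| = 1, total = 5
  1 → 8: |8-1| = 7, total = 12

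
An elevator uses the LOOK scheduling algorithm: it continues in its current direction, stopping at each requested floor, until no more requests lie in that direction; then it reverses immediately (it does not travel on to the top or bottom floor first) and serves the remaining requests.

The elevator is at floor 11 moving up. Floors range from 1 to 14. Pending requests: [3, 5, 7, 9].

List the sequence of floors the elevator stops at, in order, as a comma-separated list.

Answer: 9, 7, 5, 3

Derivation:
Current: 11, moving UP
Serve above first (ascending): []
Then reverse, serve below (descending): [9, 7, 5, 3]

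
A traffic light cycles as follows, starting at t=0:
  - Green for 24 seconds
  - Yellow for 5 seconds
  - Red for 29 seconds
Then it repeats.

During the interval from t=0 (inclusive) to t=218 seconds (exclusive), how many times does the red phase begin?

Answer: 4

Derivation:
Cycle = 24+5+29 = 58s
red phase starts at t = k*58 + 29 for k=0,1,2,...
Need k*58+29 < 218 → k < 3.259
k ∈ {0, ..., 3} → 4 starts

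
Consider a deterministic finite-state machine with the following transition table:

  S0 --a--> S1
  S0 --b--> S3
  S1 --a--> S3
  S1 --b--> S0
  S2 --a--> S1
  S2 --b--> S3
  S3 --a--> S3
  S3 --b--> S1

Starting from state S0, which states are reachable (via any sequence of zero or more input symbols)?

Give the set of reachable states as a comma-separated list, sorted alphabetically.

BFS from S0:
  visit S0: S0--a-->S1 (new), S0--b-->S3 (new)
  visit S1: S1--a-->S3 (seen), S1--b-->S0 (seen)
  visit S3: S3--a-->S3 (seen), S3--b-->S1 (seen)

Answer: S0, S1, S3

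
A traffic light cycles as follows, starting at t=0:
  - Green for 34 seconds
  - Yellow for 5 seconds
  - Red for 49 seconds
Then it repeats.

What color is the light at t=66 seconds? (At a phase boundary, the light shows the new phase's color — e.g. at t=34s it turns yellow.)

Cycle length = 34 + 5 + 49 = 88s
t = 66, phase_t = 66 mod 88 = 66
66 >= 39 → RED

Answer: red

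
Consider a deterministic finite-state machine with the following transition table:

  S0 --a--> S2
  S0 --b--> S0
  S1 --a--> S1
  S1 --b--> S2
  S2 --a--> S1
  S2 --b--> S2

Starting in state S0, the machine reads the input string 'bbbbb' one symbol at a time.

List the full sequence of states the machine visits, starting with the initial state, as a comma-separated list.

Start: S0
  read 'b': S0 --b--> S0
  read 'b': S0 --b--> S0
  read 'b': S0 --b--> S0
  read 'b': S0 --b--> S0
  read 'b': S0 --b--> S0

Answer: S0, S0, S0, S0, S0, S0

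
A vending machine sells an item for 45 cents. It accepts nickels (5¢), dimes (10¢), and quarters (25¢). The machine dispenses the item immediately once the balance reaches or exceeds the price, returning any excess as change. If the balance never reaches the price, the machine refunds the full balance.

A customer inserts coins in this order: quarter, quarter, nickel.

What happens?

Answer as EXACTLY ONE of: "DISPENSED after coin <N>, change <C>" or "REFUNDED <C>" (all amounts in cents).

Price: 45¢
Coin 1 (quarter, 25¢): balance = 25¢
Coin 2 (quarter, 25¢): balance = 50¢
  → balance >= price → DISPENSE, change = 50 - 45 = 5¢

Answer: DISPENSED after coin 2, change 5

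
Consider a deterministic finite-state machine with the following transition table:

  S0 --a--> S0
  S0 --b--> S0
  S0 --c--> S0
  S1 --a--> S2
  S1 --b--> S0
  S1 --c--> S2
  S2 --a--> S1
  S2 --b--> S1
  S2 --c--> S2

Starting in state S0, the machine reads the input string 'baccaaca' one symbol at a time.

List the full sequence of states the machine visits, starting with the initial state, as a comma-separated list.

Answer: S0, S0, S0, S0, S0, S0, S0, S0, S0

Derivation:
Start: S0
  read 'b': S0 --b--> S0
  read 'a': S0 --a--> S0
  read 'c': S0 --c--> S0
  read 'c': S0 --c--> S0
  read 'a': S0 --a--> S0
  read 'a': S0 --a--> S0
  read 'c': S0 --c--> S0
  read 'a': S0 --a--> S0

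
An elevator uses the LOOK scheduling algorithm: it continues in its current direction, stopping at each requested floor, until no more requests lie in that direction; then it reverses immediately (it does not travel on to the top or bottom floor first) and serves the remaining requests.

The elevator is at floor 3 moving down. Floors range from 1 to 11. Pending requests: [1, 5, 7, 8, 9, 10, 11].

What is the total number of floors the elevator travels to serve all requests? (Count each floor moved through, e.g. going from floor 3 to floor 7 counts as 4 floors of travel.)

Start at floor 3 moving down, LOOK stop order: [1, 5, 7, 8, 9, 10, 11]
  3 → 1: |1-3| = 2, total = 2
  1 → 5: |5-1| = 4, total = 6
  5 → 7: |7-5| = 2, total = 8
  7 → 8: |8-7| = 1, total = 9
  8 → 9: |9-8| = 1, total = 10
  9 → 10: |10-9| = 1, total = 11
  10 → 11: |11-10| = 1, total = 12

Answer: 12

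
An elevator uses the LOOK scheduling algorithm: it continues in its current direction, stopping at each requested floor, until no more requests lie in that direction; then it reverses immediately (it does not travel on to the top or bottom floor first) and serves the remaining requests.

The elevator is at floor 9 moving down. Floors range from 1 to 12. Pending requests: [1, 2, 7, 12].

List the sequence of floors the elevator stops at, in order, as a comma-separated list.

Current: 9, moving DOWN
Serve below first (descending): [7, 2, 1]
Then reverse, serve above (ascending): [12]

Answer: 7, 2, 1, 12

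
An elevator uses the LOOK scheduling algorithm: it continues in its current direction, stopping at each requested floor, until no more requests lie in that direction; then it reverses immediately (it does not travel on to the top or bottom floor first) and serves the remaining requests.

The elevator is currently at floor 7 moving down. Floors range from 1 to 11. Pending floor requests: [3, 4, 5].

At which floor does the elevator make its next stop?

Answer: 5

Derivation:
Current floor: 7, direction: down
Requests above: []
Requests below: [3, 4, 5]
Moving down and requests lie below → nearest below is max([3, 4, 5]) = 5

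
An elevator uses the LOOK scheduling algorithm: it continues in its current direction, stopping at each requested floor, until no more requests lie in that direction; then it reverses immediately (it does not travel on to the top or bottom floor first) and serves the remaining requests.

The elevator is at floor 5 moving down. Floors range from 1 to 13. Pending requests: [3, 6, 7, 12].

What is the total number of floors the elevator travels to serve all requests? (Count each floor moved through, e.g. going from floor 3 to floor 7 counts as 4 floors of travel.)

Start at floor 5 moving down, LOOK stop order: [3, 6, 7, 12]
  5 → 3: |3-5| = 2, total = 2
  3 → 6: |6-3| = 3, total = 5
  6 → 7: |7-6| = 1, total = 6
  7 → 12: |12-7| = 5, total = 11

Answer: 11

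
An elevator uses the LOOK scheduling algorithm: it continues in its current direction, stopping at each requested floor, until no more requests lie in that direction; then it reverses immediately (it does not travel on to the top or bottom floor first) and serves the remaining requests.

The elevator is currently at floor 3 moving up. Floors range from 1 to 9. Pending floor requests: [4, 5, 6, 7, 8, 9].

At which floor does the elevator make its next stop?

Answer: 4

Derivation:
Current floor: 3, direction: up
Requests above: [4, 5, 6, 7, 8, 9]
Requests below: []
Moving up and requests lie above → nearest above is min([4, 5, 6, 7, 8, 9]) = 4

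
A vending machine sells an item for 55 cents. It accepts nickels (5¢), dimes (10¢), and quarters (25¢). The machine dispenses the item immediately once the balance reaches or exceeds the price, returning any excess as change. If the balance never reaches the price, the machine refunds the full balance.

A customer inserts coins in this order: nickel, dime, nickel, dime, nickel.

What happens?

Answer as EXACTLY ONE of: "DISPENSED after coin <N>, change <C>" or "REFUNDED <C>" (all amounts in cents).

Answer: REFUNDED 35

Derivation:
Price: 55¢
Coin 1 (nickel, 5¢): balance = 5¢
Coin 2 (dime, 10¢): balance = 15¢
Coin 3 (nickel, 5¢): balance = 20¢
Coin 4 (dime, 10¢): balance = 30¢
Coin 5 (nickel, 5¢): balance = 35¢
All coins inserted, balance 35¢ < price 55¢ → REFUND 35¢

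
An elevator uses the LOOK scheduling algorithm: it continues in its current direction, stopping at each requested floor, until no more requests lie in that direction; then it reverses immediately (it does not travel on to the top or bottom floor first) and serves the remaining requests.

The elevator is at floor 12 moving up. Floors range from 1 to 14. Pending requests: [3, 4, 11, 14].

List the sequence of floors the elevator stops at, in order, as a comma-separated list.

Answer: 14, 11, 4, 3

Derivation:
Current: 12, moving UP
Serve above first (ascending): [14]
Then reverse, serve below (descending): [11, 4, 3]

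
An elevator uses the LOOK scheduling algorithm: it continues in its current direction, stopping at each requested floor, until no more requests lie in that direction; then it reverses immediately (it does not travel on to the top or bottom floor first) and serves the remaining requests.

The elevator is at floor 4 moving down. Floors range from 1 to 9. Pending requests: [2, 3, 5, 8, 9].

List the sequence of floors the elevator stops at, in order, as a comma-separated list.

Answer: 3, 2, 5, 8, 9

Derivation:
Current: 4, moving DOWN
Serve below first (descending): [3, 2]
Then reverse, serve above (ascending): [5, 8, 9]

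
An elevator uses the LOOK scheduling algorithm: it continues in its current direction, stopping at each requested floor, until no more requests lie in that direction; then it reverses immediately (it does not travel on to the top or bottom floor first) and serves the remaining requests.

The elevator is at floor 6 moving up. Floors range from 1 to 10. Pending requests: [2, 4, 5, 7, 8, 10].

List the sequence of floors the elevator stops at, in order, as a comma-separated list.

Answer: 7, 8, 10, 5, 4, 2

Derivation:
Current: 6, moving UP
Serve above first (ascending): [7, 8, 10]
Then reverse, serve below (descending): [5, 4, 2]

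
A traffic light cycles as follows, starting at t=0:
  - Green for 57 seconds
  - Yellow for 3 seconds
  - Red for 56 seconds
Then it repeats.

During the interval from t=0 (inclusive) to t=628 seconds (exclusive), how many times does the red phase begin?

Cycle = 57+3+56 = 116s
red phase starts at t = k*116 + 60 for k=0,1,2,...
Need k*116+60 < 628 → k < 4.897
k ∈ {0, ..., 4} → 5 starts

Answer: 5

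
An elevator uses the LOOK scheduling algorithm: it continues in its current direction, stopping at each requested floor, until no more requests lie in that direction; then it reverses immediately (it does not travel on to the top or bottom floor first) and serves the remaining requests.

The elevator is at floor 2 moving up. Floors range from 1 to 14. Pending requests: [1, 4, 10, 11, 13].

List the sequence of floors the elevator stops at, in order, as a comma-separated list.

Answer: 4, 10, 11, 13, 1

Derivation:
Current: 2, moving UP
Serve above first (ascending): [4, 10, 11, 13]
Then reverse, serve below (descending): [1]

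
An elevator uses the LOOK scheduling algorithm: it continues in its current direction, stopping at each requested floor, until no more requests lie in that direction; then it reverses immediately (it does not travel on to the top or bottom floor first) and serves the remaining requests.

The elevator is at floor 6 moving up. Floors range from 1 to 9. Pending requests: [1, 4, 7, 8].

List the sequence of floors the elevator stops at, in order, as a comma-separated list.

Current: 6, moving UP
Serve above first (ascending): [7, 8]
Then reverse, serve below (descending): [4, 1]

Answer: 7, 8, 4, 1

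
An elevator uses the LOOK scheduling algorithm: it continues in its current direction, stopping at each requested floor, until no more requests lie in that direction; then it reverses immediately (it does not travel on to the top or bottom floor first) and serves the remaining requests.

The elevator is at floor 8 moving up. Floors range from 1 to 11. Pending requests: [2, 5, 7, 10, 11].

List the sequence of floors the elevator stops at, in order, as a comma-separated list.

Current: 8, moving UP
Serve above first (ascending): [10, 11]
Then reverse, serve below (descending): [7, 5, 2]

Answer: 10, 11, 7, 5, 2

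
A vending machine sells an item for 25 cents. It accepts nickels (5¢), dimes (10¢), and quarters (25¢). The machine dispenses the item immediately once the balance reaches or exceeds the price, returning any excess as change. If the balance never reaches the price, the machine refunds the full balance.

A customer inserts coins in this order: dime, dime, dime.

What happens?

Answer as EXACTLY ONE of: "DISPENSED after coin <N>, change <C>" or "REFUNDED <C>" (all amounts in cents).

Answer: DISPENSED after coin 3, change 5

Derivation:
Price: 25¢
Coin 1 (dime, 10¢): balance = 10¢
Coin 2 (dime, 10¢): balance = 20¢
Coin 3 (dime, 10¢): balance = 30¢
  → balance >= price → DISPENSE, change = 30 - 25 = 5¢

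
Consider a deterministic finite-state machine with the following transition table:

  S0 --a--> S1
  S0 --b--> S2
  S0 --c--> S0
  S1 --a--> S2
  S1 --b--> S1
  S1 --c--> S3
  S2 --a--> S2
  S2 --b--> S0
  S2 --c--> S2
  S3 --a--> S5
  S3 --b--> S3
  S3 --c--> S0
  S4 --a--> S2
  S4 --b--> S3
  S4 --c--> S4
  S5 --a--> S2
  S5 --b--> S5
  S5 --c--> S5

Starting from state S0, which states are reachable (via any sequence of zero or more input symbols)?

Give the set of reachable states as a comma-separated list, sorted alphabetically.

BFS from S0:
  visit S0: S0--a-->S1 (new), S0--b-->S2 (new), S0--c-->S0 (seen)
  visit S1: S1--a-->S2 (seen), S1--b-->S1 (seen), S1--c-->S3 (new)
  visit S2: S2--a-->S2 (seen), S2--b-->S0 (seen), S2--c-->S2 (seen)
  visit S3: S3--a-->S5 (new), S3--b-->S3 (seen), S3--c-->S0 (seen)
  visit S5: S5--a-->S2 (seen), S5--b-->S5 (seen), S5--c-->S5 (seen)

Answer: S0, S1, S2, S3, S5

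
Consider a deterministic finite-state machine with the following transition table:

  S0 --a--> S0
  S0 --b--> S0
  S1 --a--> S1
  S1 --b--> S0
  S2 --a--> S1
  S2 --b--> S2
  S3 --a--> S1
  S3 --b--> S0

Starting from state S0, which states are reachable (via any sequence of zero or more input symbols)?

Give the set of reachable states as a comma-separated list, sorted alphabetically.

BFS from S0:
  visit S0: S0--a-->S0 (seen), S0--b-->S0 (seen)

Answer: S0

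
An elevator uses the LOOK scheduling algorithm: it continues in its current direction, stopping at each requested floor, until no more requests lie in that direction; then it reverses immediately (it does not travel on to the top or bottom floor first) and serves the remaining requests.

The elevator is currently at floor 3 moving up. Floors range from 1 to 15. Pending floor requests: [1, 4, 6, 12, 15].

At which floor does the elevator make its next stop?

Answer: 4

Derivation:
Current floor: 3, direction: up
Requests above: [4, 6, 12, 15]
Requests below: [1]
Moving up and requests lie above → nearest above is min([4, 6, 12, 15]) = 4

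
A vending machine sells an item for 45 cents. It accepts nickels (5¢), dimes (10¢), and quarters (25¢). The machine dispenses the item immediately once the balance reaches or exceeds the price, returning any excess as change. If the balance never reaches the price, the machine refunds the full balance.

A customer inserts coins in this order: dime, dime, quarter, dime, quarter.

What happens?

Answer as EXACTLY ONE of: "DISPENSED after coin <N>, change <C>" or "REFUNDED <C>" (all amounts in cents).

Price: 45¢
Coin 1 (dime, 10¢): balance = 10¢
Coin 2 (dime, 10¢): balance = 20¢
Coin 3 (quarter, 25¢): balance = 45¢
  → balance >= price → DISPENSE, change = 45 - 45 = 0¢

Answer: DISPENSED after coin 3, change 0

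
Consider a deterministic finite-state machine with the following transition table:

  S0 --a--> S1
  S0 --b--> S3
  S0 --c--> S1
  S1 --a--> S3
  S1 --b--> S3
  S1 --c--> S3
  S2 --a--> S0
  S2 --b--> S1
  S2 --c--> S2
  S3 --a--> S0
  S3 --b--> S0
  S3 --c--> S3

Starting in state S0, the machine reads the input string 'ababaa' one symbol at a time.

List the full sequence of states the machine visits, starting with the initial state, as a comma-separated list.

Start: S0
  read 'a': S0 --a--> S1
  read 'b': S1 --b--> S3
  read 'a': S3 --a--> S0
  read 'b': S0 --b--> S3
  read 'a': S3 --a--> S0
  read 'a': S0 --a--> S1

Answer: S0, S1, S3, S0, S3, S0, S1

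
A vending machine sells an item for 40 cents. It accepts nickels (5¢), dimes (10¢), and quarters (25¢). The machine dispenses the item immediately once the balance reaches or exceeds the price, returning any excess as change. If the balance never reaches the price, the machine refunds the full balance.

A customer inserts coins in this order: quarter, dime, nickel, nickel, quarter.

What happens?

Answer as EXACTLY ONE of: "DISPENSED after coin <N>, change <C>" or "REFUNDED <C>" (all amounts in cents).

Answer: DISPENSED after coin 3, change 0

Derivation:
Price: 40¢
Coin 1 (quarter, 25¢): balance = 25¢
Coin 2 (dime, 10¢): balance = 35¢
Coin 3 (nickel, 5¢): balance = 40¢
  → balance >= price → DISPENSE, change = 40 - 40 = 0¢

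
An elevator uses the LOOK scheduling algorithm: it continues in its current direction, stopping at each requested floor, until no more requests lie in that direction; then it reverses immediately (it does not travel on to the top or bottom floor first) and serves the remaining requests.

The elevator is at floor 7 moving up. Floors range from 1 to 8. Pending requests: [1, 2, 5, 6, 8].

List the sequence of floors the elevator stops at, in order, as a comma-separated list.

Answer: 8, 6, 5, 2, 1

Derivation:
Current: 7, moving UP
Serve above first (ascending): [8]
Then reverse, serve below (descending): [6, 5, 2, 1]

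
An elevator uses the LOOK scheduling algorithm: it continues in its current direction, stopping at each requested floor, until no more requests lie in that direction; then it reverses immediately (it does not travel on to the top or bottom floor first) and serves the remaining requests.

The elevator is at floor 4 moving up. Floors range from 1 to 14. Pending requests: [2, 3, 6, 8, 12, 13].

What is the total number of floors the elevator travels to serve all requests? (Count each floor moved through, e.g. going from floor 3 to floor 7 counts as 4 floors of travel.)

Answer: 20

Derivation:
Start at floor 4 moving up, LOOK stop order: [6, 8, 12, 13, 3, 2]
  4 → 6: |6-4| = 2, total = 2
  6 → 8: |8-6| = 2, total = 4
  8 → 12: |12-8| = 4, total = 8
  12 → 13: |13-12| = 1, total = 9
  13 → 3: |3-13| = 10, total = 19
  3 → 2: |2-3| = 1, total = 20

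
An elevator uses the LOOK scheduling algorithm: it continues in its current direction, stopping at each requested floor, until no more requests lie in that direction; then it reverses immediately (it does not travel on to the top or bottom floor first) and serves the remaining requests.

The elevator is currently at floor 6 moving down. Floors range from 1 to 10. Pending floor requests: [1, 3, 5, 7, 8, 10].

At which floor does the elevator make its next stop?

Current floor: 6, direction: down
Requests above: [7, 8, 10]
Requests below: [1, 3, 5]
Moving down and requests lie below → nearest below is max([1, 3, 5]) = 5

Answer: 5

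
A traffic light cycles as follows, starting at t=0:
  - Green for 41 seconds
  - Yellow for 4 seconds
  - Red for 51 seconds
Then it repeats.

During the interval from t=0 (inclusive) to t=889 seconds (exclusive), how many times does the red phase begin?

Cycle = 41+4+51 = 96s
red phase starts at t = k*96 + 45 for k=0,1,2,...
Need k*96+45 < 889 → k < 8.792
k ∈ {0, ..., 8} → 9 starts

Answer: 9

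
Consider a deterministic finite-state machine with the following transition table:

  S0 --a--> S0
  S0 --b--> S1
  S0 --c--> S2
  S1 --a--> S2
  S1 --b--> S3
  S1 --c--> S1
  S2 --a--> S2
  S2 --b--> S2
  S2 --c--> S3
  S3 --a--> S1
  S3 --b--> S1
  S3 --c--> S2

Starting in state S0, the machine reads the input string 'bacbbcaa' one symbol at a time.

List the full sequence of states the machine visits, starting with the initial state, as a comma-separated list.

Answer: S0, S1, S2, S3, S1, S3, S2, S2, S2

Derivation:
Start: S0
  read 'b': S0 --b--> S1
  read 'a': S1 --a--> S2
  read 'c': S2 --c--> S3
  read 'b': S3 --b--> S1
  read 'b': S1 --b--> S3
  read 'c': S3 --c--> S2
  read 'a': S2 --a--> S2
  read 'a': S2 --a--> S2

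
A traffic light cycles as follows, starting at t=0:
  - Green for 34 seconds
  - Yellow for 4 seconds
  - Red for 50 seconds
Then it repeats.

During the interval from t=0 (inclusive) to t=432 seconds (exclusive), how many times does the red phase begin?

Answer: 5

Derivation:
Cycle = 34+4+50 = 88s
red phase starts at t = k*88 + 38 for k=0,1,2,...
Need k*88+38 < 432 → k < 4.477
k ∈ {0, ..., 4} → 5 starts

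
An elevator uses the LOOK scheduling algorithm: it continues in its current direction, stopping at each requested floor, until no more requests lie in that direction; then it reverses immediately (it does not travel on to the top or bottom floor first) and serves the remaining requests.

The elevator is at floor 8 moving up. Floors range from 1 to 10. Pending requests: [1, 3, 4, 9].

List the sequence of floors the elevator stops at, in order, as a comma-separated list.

Answer: 9, 4, 3, 1

Derivation:
Current: 8, moving UP
Serve above first (ascending): [9]
Then reverse, serve below (descending): [4, 3, 1]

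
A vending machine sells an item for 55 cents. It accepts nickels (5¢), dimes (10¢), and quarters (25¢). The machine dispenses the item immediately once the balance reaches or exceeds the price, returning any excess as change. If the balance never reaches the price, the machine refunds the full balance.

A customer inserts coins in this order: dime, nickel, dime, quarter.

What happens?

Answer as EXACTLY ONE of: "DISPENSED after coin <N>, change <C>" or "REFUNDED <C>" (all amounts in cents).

Answer: REFUNDED 50

Derivation:
Price: 55¢
Coin 1 (dime, 10¢): balance = 10¢
Coin 2 (nickel, 5¢): balance = 15¢
Coin 3 (dime, 10¢): balance = 25¢
Coin 4 (quarter, 25¢): balance = 50¢
All coins inserted, balance 50¢ < price 55¢ → REFUND 50¢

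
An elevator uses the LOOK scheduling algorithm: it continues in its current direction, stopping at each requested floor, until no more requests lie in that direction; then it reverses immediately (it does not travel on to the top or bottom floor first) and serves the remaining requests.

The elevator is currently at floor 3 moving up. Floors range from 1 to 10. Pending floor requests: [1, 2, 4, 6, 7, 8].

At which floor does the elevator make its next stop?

Answer: 4

Derivation:
Current floor: 3, direction: up
Requests above: [4, 6, 7, 8]
Requests below: [1, 2]
Moving up and requests lie above → nearest above is min([4, 6, 7, 8]) = 4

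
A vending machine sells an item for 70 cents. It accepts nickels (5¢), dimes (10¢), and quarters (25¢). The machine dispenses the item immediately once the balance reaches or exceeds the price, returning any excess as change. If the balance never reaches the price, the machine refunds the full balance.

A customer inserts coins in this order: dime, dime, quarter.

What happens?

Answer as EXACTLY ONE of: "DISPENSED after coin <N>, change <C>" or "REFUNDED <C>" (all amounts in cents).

Answer: REFUNDED 45

Derivation:
Price: 70¢
Coin 1 (dime, 10¢): balance = 10¢
Coin 2 (dime, 10¢): balance = 20¢
Coin 3 (quarter, 25¢): balance = 45¢
All coins inserted, balance 45¢ < price 70¢ → REFUND 45¢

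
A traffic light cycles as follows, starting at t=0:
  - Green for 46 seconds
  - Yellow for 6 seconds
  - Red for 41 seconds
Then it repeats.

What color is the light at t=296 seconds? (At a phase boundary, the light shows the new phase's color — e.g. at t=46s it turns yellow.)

Cycle length = 46 + 6 + 41 = 93s
t = 296, phase_t = 296 mod 93 = 17
17 < 46 (green end) → GREEN

Answer: green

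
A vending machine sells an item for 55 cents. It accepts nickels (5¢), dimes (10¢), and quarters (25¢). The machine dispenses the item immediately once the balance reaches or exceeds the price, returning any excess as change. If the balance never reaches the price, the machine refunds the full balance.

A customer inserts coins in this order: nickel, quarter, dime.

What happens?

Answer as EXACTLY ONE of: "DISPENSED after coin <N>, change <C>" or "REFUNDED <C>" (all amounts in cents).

Price: 55¢
Coin 1 (nickel, 5¢): balance = 5¢
Coin 2 (quarter, 25¢): balance = 30¢
Coin 3 (dime, 10¢): balance = 40¢
All coins inserted, balance 40¢ < price 55¢ → REFUND 40¢

Answer: REFUNDED 40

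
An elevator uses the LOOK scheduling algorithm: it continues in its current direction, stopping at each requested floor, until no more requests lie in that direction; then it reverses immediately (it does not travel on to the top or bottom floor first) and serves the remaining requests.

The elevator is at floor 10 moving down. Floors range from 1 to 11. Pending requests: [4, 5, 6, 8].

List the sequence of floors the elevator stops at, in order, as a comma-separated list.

Current: 10, moving DOWN
Serve below first (descending): [8, 6, 5, 4]
Then reverse, serve above (ascending): []

Answer: 8, 6, 5, 4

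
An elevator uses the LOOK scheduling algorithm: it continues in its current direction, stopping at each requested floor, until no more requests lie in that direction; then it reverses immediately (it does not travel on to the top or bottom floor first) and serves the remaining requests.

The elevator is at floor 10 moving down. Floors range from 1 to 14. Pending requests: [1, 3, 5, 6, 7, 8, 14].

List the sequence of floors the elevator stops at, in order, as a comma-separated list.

Current: 10, moving DOWN
Serve below first (descending): [8, 7, 6, 5, 3, 1]
Then reverse, serve above (ascending): [14]

Answer: 8, 7, 6, 5, 3, 1, 14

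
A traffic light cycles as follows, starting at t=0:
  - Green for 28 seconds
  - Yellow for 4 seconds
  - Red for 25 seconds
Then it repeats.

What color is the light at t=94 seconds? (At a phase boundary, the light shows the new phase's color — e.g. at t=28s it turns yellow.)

Cycle length = 28 + 4 + 25 = 57s
t = 94, phase_t = 94 mod 57 = 37
37 >= 32 → RED

Answer: red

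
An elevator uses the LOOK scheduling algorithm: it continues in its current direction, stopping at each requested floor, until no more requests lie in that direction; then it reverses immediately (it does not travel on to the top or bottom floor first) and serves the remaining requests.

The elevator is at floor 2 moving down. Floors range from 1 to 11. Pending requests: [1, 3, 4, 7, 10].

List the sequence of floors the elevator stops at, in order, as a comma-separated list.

Current: 2, moving DOWN
Serve below first (descending): [1]
Then reverse, serve above (ascending): [3, 4, 7, 10]

Answer: 1, 3, 4, 7, 10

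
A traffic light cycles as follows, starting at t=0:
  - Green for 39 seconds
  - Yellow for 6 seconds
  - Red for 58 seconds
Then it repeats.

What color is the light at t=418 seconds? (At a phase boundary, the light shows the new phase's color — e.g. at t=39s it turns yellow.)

Cycle length = 39 + 6 + 58 = 103s
t = 418, phase_t = 418 mod 103 = 6
6 < 39 (green end) → GREEN

Answer: green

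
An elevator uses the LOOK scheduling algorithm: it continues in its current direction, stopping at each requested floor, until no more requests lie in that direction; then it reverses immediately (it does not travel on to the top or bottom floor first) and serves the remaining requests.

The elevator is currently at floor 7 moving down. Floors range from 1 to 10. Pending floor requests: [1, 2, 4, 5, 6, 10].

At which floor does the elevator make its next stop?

Answer: 6

Derivation:
Current floor: 7, direction: down
Requests above: [10]
Requests below: [1, 2, 4, 5, 6]
Moving down and requests lie below → nearest below is max([1, 2, 4, 5, 6]) = 6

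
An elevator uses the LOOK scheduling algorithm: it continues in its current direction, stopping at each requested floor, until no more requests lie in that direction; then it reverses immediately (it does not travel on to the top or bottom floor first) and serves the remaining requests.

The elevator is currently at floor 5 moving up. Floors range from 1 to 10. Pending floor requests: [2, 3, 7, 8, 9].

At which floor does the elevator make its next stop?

Current floor: 5, direction: up
Requests above: [7, 8, 9]
Requests below: [2, 3]
Moving up and requests lie above → nearest above is min([7, 8, 9]) = 7

Answer: 7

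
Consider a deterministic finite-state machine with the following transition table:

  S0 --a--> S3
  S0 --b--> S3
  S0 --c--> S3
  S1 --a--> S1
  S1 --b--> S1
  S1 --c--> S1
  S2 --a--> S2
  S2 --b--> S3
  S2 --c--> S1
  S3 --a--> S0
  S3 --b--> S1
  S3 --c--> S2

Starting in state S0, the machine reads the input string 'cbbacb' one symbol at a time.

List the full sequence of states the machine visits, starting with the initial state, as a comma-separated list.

Answer: S0, S3, S1, S1, S1, S1, S1

Derivation:
Start: S0
  read 'c': S0 --c--> S3
  read 'b': S3 --b--> S1
  read 'b': S1 --b--> S1
  read 'a': S1 --a--> S1
  read 'c': S1 --c--> S1
  read 'b': S1 --b--> S1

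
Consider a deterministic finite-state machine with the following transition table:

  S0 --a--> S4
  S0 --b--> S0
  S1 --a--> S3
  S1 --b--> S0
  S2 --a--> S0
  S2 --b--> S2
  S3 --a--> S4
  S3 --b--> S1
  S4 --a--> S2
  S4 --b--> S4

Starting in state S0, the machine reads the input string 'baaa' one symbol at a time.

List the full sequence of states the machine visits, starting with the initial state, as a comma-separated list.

Start: S0
  read 'b': S0 --b--> S0
  read 'a': S0 --a--> S4
  read 'a': S4 --a--> S2
  read 'a': S2 --a--> S0

Answer: S0, S0, S4, S2, S0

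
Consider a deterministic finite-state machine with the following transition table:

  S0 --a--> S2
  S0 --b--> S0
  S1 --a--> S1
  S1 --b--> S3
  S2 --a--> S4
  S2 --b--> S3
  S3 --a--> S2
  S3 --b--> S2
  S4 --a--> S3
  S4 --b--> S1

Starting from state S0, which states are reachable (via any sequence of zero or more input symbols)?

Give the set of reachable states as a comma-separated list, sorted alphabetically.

BFS from S0:
  visit S0: S0--a-->S2 (new), S0--b-->S0 (seen)
  visit S2: S2--a-->S4 (new), S2--b-->S3 (new)
  visit S4: S4--a-->S3 (seen), S4--b-->S1 (new)
  visit S3: S3--a-->S2 (seen), S3--b-->S2 (seen)
  visit S1: S1--a-->S1 (seen), S1--b-->S3 (seen)

Answer: S0, S1, S2, S3, S4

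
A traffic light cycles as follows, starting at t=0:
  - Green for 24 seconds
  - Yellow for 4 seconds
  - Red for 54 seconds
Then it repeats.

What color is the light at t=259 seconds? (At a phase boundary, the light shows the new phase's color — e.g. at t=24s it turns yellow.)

Answer: green

Derivation:
Cycle length = 24 + 4 + 54 = 82s
t = 259, phase_t = 259 mod 82 = 13
13 < 24 (green end) → GREEN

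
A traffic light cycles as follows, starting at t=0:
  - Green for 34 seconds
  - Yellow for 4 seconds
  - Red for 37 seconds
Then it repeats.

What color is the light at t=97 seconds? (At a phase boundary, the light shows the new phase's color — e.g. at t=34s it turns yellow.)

Answer: green

Derivation:
Cycle length = 34 + 4 + 37 = 75s
t = 97, phase_t = 97 mod 75 = 22
22 < 34 (green end) → GREEN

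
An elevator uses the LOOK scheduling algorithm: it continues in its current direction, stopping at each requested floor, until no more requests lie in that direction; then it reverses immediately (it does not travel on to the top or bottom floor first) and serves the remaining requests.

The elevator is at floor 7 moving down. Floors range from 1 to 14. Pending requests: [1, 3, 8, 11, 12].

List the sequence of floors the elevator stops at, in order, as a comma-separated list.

Answer: 3, 1, 8, 11, 12

Derivation:
Current: 7, moving DOWN
Serve below first (descending): [3, 1]
Then reverse, serve above (ascending): [8, 11, 12]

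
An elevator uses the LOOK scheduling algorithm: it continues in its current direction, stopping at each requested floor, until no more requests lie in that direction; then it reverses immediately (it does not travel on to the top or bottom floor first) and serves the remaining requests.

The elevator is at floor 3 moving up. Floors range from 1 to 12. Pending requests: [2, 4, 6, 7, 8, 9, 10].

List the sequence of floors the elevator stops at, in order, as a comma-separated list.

Current: 3, moving UP
Serve above first (ascending): [4, 6, 7, 8, 9, 10]
Then reverse, serve below (descending): [2]

Answer: 4, 6, 7, 8, 9, 10, 2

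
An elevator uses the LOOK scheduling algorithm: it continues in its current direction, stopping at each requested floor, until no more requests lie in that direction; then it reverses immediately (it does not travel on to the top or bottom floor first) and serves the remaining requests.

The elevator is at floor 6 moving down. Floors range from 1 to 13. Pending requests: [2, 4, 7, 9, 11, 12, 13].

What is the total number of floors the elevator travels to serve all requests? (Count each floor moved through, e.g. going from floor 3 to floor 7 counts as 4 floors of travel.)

Answer: 15

Derivation:
Start at floor 6 moving down, LOOK stop order: [4, 2, 7, 9, 11, 12, 13]
  6 → 4: |4-6| = 2, total = 2
  4 → 2: |2-4| = 2, total = 4
  2 → 7: |7-2| = 5, total = 9
  7 → 9: |9-7| = 2, total = 11
  9 → 11: |11-9| = 2, total = 13
  11 → 12: |12-11| = 1, total = 14
  12 → 13: |13-12| = 1, total = 15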